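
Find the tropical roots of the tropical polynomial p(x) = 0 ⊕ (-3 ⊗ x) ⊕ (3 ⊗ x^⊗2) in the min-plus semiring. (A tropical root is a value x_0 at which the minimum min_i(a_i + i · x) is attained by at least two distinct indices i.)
Roots: {-6, 3}

Each tropical root is a break point of the lower envelope of the lines y = a_i + i · x (there are 3 lines, with slopes 0, 1, ..., 2). Only the lines that attain the minimum somewhere contribute to roots; other lines are dominated. Here the surviving (envelope) indices are i = 2, i = 1, i = 0.
Intersections between consecutive envelope lines give the roots: for adjacent envelope indices i < j the intersection is x = (a_i − a_j) / (j − i). Reading off the sorted break points: {-6, 3}.
Verification: at each break x_0, at least two indices attain the minimum of min_i(a_i + i · x_0).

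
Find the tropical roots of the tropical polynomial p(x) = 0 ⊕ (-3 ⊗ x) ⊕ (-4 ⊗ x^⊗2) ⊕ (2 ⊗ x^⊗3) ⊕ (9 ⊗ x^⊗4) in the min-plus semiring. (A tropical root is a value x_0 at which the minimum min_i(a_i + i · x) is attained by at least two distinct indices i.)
Roots: {-7, -6, 1, 3}

Each tropical root is a break point of the lower envelope of the lines y = a_i + i · x (there are 5 lines, with slopes 0, 1, ..., 4). Only the lines that attain the minimum somewhere contribute to roots; other lines are dominated. Here the surviving (envelope) indices are i = 4, i = 3, i = 2, i = 1, i = 0.
Intersections between consecutive envelope lines give the roots: for adjacent envelope indices i < j the intersection is x = (a_i − a_j) / (j − i). Reading off the sorted break points: {-7, -6, 1, 3}.
Verification: at each break x_0, at least two indices attain the minimum of min_i(a_i + i · x_0).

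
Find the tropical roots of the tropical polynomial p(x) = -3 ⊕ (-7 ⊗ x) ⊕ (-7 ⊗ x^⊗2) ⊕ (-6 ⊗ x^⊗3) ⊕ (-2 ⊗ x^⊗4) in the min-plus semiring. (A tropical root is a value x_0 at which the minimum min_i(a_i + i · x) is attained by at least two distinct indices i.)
Roots: {-4, -1, 0, 4}

Each tropical root is a break point of the lower envelope of the lines y = a_i + i · x (there are 5 lines, with slopes 0, 1, ..., 4). Only the lines that attain the minimum somewhere contribute to roots; other lines are dominated. Here the surviving (envelope) indices are i = 4, i = 3, i = 2, i = 1, i = 0.
Intersections between consecutive envelope lines give the roots: for adjacent envelope indices i < j the intersection is x = (a_i − a_j) / (j − i). Reading off the sorted break points: {-4, -1, 0, 4}.
Verification: at each break x_0, at least two indices attain the minimum of min_i(a_i + i · x_0).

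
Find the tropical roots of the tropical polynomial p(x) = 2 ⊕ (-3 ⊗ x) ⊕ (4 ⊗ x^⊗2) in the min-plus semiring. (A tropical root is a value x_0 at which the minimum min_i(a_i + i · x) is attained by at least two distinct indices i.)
Roots: {-7, 5}

Each tropical root is a break point of the lower envelope of the lines y = a_i + i · x (there are 3 lines, with slopes 0, 1, ..., 2). Only the lines that attain the minimum somewhere contribute to roots; other lines are dominated. Here the surviving (envelope) indices are i = 2, i = 1, i = 0.
Intersections between consecutive envelope lines give the roots: for adjacent envelope indices i < j the intersection is x = (a_i − a_j) / (j − i). Reading off the sorted break points: {-7, 5}.
Verification: at each break x_0, at least two indices attain the minimum of min_i(a_i + i · x_0).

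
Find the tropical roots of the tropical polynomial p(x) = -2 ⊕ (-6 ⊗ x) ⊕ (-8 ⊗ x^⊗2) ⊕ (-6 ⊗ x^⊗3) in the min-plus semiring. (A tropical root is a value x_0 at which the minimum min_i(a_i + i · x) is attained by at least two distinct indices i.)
Roots: {-2, 2, 4}

Each tropical root is a break point of the lower envelope of the lines y = a_i + i · x (there are 4 lines, with slopes 0, 1, ..., 3). Only the lines that attain the minimum somewhere contribute to roots; other lines are dominated. Here the surviving (envelope) indices are i = 3, i = 2, i = 1, i = 0.
Intersections between consecutive envelope lines give the roots: for adjacent envelope indices i < j the intersection is x = (a_i − a_j) / (j − i). Reading off the sorted break points: {-2, 2, 4}.
Verification: at each break x_0, at least two indices attain the minimum of min_i(a_i + i · x_0).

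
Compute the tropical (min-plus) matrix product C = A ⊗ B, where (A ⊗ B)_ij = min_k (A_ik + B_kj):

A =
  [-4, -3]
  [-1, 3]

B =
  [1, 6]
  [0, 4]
A ⊗ B =
  [-3, 1]
  [0, 5]

Apply the min-plus product entry-by-entry:
  C[0][0] = min over k of (A[0][0] + B[0][0] = -4 + 1 = -3, A[0][1] + B[1][0] = -3 + 0 = -3) = -3 (attained at k = 0)
  C[0][1] = min over k of (A[0][0] + B[0][1] = -4 + 6 = 2, A[0][1] + B[1][1] = -3 + 4 = 1) = 1 (attained at k = 1)
  C[1][0] = min over k of (A[1][0] + B[0][0] = -1 + 1 = 0, A[1][1] + B[1][0] = 3 + 0 = 3) = 0 (attained at k = 0)
  C[1][1] = min over k of (A[1][0] + B[0][1] = -1 + 6 = 5, A[1][1] + B[1][1] = 3 + 4 = 7) = 5 (attained at k = 0)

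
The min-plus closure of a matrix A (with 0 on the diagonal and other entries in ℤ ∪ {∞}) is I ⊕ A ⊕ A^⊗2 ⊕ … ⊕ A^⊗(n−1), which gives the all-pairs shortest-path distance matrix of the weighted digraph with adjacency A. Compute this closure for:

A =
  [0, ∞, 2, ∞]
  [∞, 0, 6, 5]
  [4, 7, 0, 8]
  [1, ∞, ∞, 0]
Closure =
  [0, 9, 2, 10]
  [6, 0, 6, 5]
  [4, 7, 0, 8]
  [1, 10, 3, 0]

This is the Floyd-Warshall all-pairs shortest-path computation. For each intermediate vertex k = 0, 1, …, 3, update dist[i][j] ← min(dist[i][j], dist[i][k] + dist[k][j]). The final matrix gives, for each (i, j), the minimum total weight of any directed path from i to j (possibly empty when i = j).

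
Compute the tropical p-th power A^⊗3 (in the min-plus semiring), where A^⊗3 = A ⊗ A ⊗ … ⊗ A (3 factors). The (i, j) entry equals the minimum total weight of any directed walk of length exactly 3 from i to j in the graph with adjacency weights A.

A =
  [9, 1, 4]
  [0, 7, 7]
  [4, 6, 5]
A^⊗3 =
  [8, 2, 5]
  [1, 8, 8]
  [5, 7, 10]

Each entry (A^⊗3)_ij equals the minimum over all length-3 walks i = v_0 → v_1 → … → v_3 = j of Σ_t A[v_t][v_{t+1}]. For example, for (i, j) = (0, 2) we minimise over 9 possible intermediate vertex sequences; the minimum is 5, attained along the walk 0 → 1 → 0 → 2.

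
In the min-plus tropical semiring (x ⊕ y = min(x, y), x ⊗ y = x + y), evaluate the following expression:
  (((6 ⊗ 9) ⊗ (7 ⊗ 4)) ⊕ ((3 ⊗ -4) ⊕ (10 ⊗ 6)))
(((6 ⊗ 9) ⊗ (7 ⊗ 4)) ⊕ ((3 ⊗ -4) ⊕ (10 ⊗ 6))) = -1

Expand innermost to outermost. Recall ⊕ takes the minimum of its arguments and ⊗ takes their sum. Working out the expression (((6 ⊗ 9) ⊗ (7 ⊗ 4)) ⊕ ((3 ⊗ -4) ⊕ (10 ⊗ 6))) gives -1.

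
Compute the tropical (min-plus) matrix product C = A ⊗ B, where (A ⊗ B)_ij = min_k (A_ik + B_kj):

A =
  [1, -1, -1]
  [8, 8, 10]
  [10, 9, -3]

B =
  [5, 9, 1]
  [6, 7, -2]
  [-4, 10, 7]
A ⊗ B =
  [-5, 6, -3]
  [6, 15, 6]
  [-7, 7, 4]

Apply the min-plus product entry-by-entry:
  C[0][0] = min over k of (A[0][0] + B[0][0] = 1 + 5 = 6, A[0][1] + B[1][0] = -1 + 6 = 5, A[0][2] + B[2][0] = -1 + -4 = -5) = -5 (attained at k = 2)
  C[0][1] = min over k of (A[0][0] + B[0][1] = 1 + 9 = 10, A[0][1] + B[1][1] = -1 + 7 = 6, A[0][2] + B[2][1] = -1 + 10 = 9) = 6 (attained at k = 1)
  C[0][2] = min over k of (A[0][0] + B[0][2] = 1 + 1 = 2, A[0][1] + B[1][2] = -1 + -2 = -3, A[0][2] + B[2][2] = -1 + 7 = 6) = -3 (attained at k = 1)
  C[1][0] = min over k of (A[1][0] + B[0][0] = 8 + 5 = 13, A[1][1] + B[1][0] = 8 + 6 = 14, A[1][2] + B[2][0] = 10 + -4 = 6) = 6 (attained at k = 2)
  C[1][1] = min over k of (A[1][0] + B[0][1] = 8 + 9 = 17, A[1][1] + B[1][1] = 8 + 7 = 15, A[1][2] + B[2][1] = 10 + 10 = 20) = 15 (attained at k = 1)
  C[1][2] = min over k of (A[1][0] + B[0][2] = 8 + 1 = 9, A[1][1] + B[1][2] = 8 + -2 = 6, A[1][2] + B[2][2] = 10 + 7 = 17) = 6 (attained at k = 1)
  C[2][0] = min over k of (A[2][0] + B[0][0] = 10 + 5 = 15, A[2][1] + B[1][0] = 9 + 6 = 15, A[2][2] + B[2][0] = -3 + -4 = -7) = -7 (attained at k = 2)
  C[2][1] = min over k of (A[2][0] + B[0][1] = 10 + 9 = 19, A[2][1] + B[1][1] = 9 + 7 = 16, A[2][2] + B[2][1] = -3 + 10 = 7) = 7 (attained at k = 2)
  C[2][2] = min over k of (A[2][0] + B[0][2] = 10 + 1 = 11, A[2][1] + B[1][2] = 9 + -2 = 7, A[2][2] + B[2][2] = -3 + 7 = 4) = 4 (attained at k = 2)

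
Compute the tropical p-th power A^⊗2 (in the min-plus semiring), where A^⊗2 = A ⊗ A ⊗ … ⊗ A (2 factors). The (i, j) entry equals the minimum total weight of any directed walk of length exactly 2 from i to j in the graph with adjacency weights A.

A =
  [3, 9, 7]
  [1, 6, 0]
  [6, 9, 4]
A^⊗2 =
  [6, 12, 9]
  [4, 9, 4]
  [9, 13, 8]

Each entry (A^⊗2)_ij equals the minimum over all length-2 walks i = v_0 → v_1 → … → v_2 = j of Σ_t A[v_t][v_{t+1}]. For example, for (i, j) = (0, 2) we minimise over 3 possible intermediate vertex sequences; the minimum is 9, attained along the walk 0 → 1 → 2.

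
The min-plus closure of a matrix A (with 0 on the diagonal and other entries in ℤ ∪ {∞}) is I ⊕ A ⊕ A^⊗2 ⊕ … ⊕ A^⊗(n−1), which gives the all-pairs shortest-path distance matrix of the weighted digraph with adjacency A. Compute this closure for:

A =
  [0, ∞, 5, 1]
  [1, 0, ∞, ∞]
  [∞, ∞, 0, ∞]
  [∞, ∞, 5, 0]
Closure =
  [0, ∞, 5, 1]
  [1, 0, 6, 2]
  [∞, ∞, 0, ∞]
  [∞, ∞, 5, 0]

This is the Floyd-Warshall all-pairs shortest-path computation. For each intermediate vertex k = 0, 1, …, 3, update dist[i][j] ← min(dist[i][j], dist[i][k] + dist[k][j]). The final matrix gives, for each (i, j), the minimum total weight of any directed path from i to j (possibly empty when i = j).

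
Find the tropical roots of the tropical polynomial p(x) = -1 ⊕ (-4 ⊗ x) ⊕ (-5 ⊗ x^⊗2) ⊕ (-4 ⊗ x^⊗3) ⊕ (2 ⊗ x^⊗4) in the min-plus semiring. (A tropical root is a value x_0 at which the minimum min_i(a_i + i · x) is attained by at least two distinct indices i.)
Roots: {-6, -1, 1, 3}

Each tropical root is a break point of the lower envelope of the lines y = a_i + i · x (there are 5 lines, with slopes 0, 1, ..., 4). Only the lines that attain the minimum somewhere contribute to roots; other lines are dominated. Here the surviving (envelope) indices are i = 4, i = 3, i = 2, i = 1, i = 0.
Intersections between consecutive envelope lines give the roots: for adjacent envelope indices i < j the intersection is x = (a_i − a_j) / (j − i). Reading off the sorted break points: {-6, -1, 1, 3}.
Verification: at each break x_0, at least two indices attain the minimum of min_i(a_i + i · x_0).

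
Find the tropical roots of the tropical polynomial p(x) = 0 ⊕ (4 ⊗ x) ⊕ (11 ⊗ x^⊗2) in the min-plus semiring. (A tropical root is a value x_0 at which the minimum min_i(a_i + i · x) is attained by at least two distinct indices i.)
Roots: {-7, -4}

Each tropical root is a break point of the lower envelope of the lines y = a_i + i · x (there are 3 lines, with slopes 0, 1, ..., 2). Only the lines that attain the minimum somewhere contribute to roots; other lines are dominated. Here the surviving (envelope) indices are i = 2, i = 1, i = 0.
Intersections between consecutive envelope lines give the roots: for adjacent envelope indices i < j the intersection is x = (a_i − a_j) / (j − i). Reading off the sorted break points: {-7, -4}.
Verification: at each break x_0, at least two indices attain the minimum of min_i(a_i + i · x_0).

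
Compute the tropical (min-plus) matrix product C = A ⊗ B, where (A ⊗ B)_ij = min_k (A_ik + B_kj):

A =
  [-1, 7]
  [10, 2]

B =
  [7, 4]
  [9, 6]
A ⊗ B =
  [6, 3]
  [11, 8]

Apply the min-plus product entry-by-entry:
  C[0][0] = min over k of (A[0][0] + B[0][0] = -1 + 7 = 6, A[0][1] + B[1][0] = 7 + 9 = 16) = 6 (attained at k = 0)
  C[0][1] = min over k of (A[0][0] + B[0][1] = -1 + 4 = 3, A[0][1] + B[1][1] = 7 + 6 = 13) = 3 (attained at k = 0)
  C[1][0] = min over k of (A[1][0] + B[0][0] = 10 + 7 = 17, A[1][1] + B[1][0] = 2 + 9 = 11) = 11 (attained at k = 1)
  C[1][1] = min over k of (A[1][0] + B[0][1] = 10 + 4 = 14, A[1][1] + B[1][1] = 2 + 6 = 8) = 8 (attained at k = 1)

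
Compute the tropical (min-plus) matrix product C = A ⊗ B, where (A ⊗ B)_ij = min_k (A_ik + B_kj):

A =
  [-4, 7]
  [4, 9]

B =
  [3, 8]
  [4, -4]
A ⊗ B =
  [-1, 3]
  [7, 5]

Apply the min-plus product entry-by-entry:
  C[0][0] = min over k of (A[0][0] + B[0][0] = -4 + 3 = -1, A[0][1] + B[1][0] = 7 + 4 = 11) = -1 (attained at k = 0)
  C[0][1] = min over k of (A[0][0] + B[0][1] = -4 + 8 = 4, A[0][1] + B[1][1] = 7 + -4 = 3) = 3 (attained at k = 1)
  C[1][0] = min over k of (A[1][0] + B[0][0] = 4 + 3 = 7, A[1][1] + B[1][0] = 9 + 4 = 13) = 7 (attained at k = 0)
  C[1][1] = min over k of (A[1][0] + B[0][1] = 4 + 8 = 12, A[1][1] + B[1][1] = 9 + -4 = 5) = 5 (attained at k = 1)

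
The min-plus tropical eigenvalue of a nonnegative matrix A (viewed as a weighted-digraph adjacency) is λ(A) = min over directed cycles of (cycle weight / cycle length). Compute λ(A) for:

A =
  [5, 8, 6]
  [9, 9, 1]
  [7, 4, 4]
λ(A) = 5/2

Enumerate directed cycles and compute their means (weight / length). Sample:
  cycle 0 → 0: weight = 5, length = 1, mean = 5/1 ≈ 5.000
  cycle 1 → 1: weight = 9, length = 1, mean = 9/1 ≈ 9.000
  cycle 2 → 2: weight = 4, length = 1, mean = 4/1 ≈ 4.000
  cycle 0 → 1 → 0: weight = 17, length = 2, mean = 17/2 ≈ 8.500
  cycle 0 → 2 → 0: weight = 13, length = 2, mean = 13/2 ≈ 6.500
  cycle 1 → 0 → 1: weight = 17, length = 2, mean = 17/2 ≈ 8.500
Minimum mean = 2.500, attained e.g. along the cycle 1 → 2 → 1 with weight 5 and length 2. So λ(A) = 5/2 = 5/2.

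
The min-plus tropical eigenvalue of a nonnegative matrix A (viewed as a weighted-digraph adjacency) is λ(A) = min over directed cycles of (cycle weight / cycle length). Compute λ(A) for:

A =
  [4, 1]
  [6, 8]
λ(A) = 7/2

Enumerate directed cycles and compute their means (weight / length). Sample:
  cycle 0 → 0: weight = 4, length = 1, mean = 4/1 ≈ 4.000
  cycle 1 → 1: weight = 8, length = 1, mean = 8/1 ≈ 8.000
  cycle 0 → 1 → 0: weight = 7, length = 2, mean = 7/2 ≈ 3.500
  cycle 1 → 0 → 1: weight = 7, length = 2, mean = 7/2 ≈ 3.500
Minimum mean = 3.500, attained e.g. along the cycle 0 → 1 → 0 with weight 7 and length 2. So λ(A) = 7/2 = 7/2.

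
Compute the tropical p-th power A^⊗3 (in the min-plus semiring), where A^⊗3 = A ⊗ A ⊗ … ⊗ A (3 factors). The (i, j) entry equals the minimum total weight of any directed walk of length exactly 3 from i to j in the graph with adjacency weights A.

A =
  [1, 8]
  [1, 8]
A^⊗3 =
  [3, 10]
  [3, 10]

Each entry (A^⊗3)_ij equals the minimum over all length-3 walks i = v_0 → v_1 → … → v_3 = j of Σ_t A[v_t][v_{t+1}]. For example, for (i, j) = (0, 1) we minimise over 4 possible intermediate vertex sequences; the minimum is 10, attained along the walk 0 → 0 → 0 → 1.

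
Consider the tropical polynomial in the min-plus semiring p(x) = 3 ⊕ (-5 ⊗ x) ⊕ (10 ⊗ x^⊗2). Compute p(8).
p(8) = 3

A tropical monomial a ⊗ x^⊗i evaluates to a + i · x. Evaluating each term at x = 8:
  Term 0 contributes 3 + 0 · 8 = 3
  Term 1 contributes -5 + 1 · 8 = 3
  Term 2 contributes 10 + 2 · 8 = 26
p(8) = ⊕ of these = min[3, 3, 26] = 3.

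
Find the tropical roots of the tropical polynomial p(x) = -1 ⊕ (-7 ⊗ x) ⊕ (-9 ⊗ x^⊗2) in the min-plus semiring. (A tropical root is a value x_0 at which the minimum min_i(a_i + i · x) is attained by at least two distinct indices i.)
Roots: {2, 6}

Each tropical root is a break point of the lower envelope of the lines y = a_i + i · x (there are 3 lines, with slopes 0, 1, ..., 2). Only the lines that attain the minimum somewhere contribute to roots; other lines are dominated. Here the surviving (envelope) indices are i = 2, i = 1, i = 0.
Intersections between consecutive envelope lines give the roots: for adjacent envelope indices i < j the intersection is x = (a_i − a_j) / (j − i). Reading off the sorted break points: {2, 6}.
Verification: at each break x_0, at least two indices attain the minimum of min_i(a_i + i · x_0).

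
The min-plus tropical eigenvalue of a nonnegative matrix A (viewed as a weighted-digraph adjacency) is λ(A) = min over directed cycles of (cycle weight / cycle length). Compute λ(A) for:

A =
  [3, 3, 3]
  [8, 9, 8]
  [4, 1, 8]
λ(A) = 3

Enumerate directed cycles and compute their means (weight / length). Sample:
  cycle 0 → 0: weight = 3, length = 1, mean = 3/1 ≈ 3.000
  cycle 1 → 1: weight = 9, length = 1, mean = 9/1 ≈ 9.000
  cycle 2 → 2: weight = 8, length = 1, mean = 8/1 ≈ 8.000
  cycle 0 → 1 → 0: weight = 11, length = 2, mean = 11/2 ≈ 5.500
  cycle 0 → 2 → 0: weight = 7, length = 2, mean = 7/2 ≈ 3.500
  cycle 1 → 0 → 1: weight = 11, length = 2, mean = 11/2 ≈ 5.500
Minimum mean = 3.000, attained e.g. along the cycle 0 → 0 with weight 3 and length 1. So λ(A) = 3/1 = 3.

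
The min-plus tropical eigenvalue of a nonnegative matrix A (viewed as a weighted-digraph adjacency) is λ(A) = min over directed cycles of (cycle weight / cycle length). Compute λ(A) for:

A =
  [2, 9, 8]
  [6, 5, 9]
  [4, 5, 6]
λ(A) = 2

Enumerate directed cycles and compute their means (weight / length). Sample:
  cycle 0 → 0: weight = 2, length = 1, mean = 2/1 ≈ 2.000
  cycle 1 → 1: weight = 5, length = 1, mean = 5/1 ≈ 5.000
  cycle 2 → 2: weight = 6, length = 1, mean = 6/1 ≈ 6.000
  cycle 0 → 1 → 0: weight = 15, length = 2, mean = 15/2 ≈ 7.500
  cycle 0 → 2 → 0: weight = 12, length = 2, mean = 12/2 ≈ 6.000
  cycle 1 → 0 → 1: weight = 15, length = 2, mean = 15/2 ≈ 7.500
Minimum mean = 2.000, attained e.g. along the cycle 0 → 0 with weight 2 and length 1. So λ(A) = 2/1 = 2.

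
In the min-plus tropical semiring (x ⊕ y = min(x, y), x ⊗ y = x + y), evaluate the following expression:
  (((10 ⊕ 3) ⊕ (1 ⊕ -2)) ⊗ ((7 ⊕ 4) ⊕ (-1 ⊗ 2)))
(((10 ⊕ 3) ⊕ (1 ⊕ -2)) ⊗ ((7 ⊕ 4) ⊕ (-1 ⊗ 2))) = -1

Expand innermost to outermost. Recall ⊕ takes the minimum of its arguments and ⊗ takes their sum. Working out the expression (((10 ⊕ 3) ⊕ (1 ⊕ -2)) ⊗ ((7 ⊕ 4) ⊕ (-1 ⊗ 2))) gives -1.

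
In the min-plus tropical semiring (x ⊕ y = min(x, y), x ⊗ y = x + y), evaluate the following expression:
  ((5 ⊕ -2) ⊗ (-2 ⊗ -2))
((5 ⊕ -2) ⊗ (-2 ⊗ -2)) = -6

Expand innermost to outermost. Recall ⊕ takes the minimum of its arguments and ⊗ takes their sum. Working out the expression ((5 ⊕ -2) ⊗ (-2 ⊗ -2)) gives -6.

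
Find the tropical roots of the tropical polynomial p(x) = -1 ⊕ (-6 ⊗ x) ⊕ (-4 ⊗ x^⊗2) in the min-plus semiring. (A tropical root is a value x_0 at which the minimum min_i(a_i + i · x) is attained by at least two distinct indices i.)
Roots: {-2, 5}

Each tropical root is a break point of the lower envelope of the lines y = a_i + i · x (there are 3 lines, with slopes 0, 1, ..., 2). Only the lines that attain the minimum somewhere contribute to roots; other lines are dominated. Here the surviving (envelope) indices are i = 2, i = 1, i = 0.
Intersections between consecutive envelope lines give the roots: for adjacent envelope indices i < j the intersection is x = (a_i − a_j) / (j − i). Reading off the sorted break points: {-2, 5}.
Verification: at each break x_0, at least two indices attain the minimum of min_i(a_i + i · x_0).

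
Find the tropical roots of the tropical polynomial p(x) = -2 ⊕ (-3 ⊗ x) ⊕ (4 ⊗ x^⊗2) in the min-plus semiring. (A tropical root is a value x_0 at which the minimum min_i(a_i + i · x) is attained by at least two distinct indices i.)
Roots: {-7, 1}

Each tropical root is a break point of the lower envelope of the lines y = a_i + i · x (there are 3 lines, with slopes 0, 1, ..., 2). Only the lines that attain the minimum somewhere contribute to roots; other lines are dominated. Here the surviving (envelope) indices are i = 2, i = 1, i = 0.
Intersections between consecutive envelope lines give the roots: for adjacent envelope indices i < j the intersection is x = (a_i − a_j) / (j − i). Reading off the sorted break points: {-7, 1}.
Verification: at each break x_0, at least two indices attain the minimum of min_i(a_i + i · x_0).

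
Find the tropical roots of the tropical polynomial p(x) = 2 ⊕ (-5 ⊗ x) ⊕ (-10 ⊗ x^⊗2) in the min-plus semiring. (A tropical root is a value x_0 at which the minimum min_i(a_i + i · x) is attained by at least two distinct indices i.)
Roots: {5, 7}

Each tropical root is a break point of the lower envelope of the lines y = a_i + i · x (there are 3 lines, with slopes 0, 1, ..., 2). Only the lines that attain the minimum somewhere contribute to roots; other lines are dominated. Here the surviving (envelope) indices are i = 2, i = 1, i = 0.
Intersections between consecutive envelope lines give the roots: for adjacent envelope indices i < j the intersection is x = (a_i − a_j) / (j − i). Reading off the sorted break points: {5, 7}.
Verification: at each break x_0, at least two indices attain the minimum of min_i(a_i + i · x_0).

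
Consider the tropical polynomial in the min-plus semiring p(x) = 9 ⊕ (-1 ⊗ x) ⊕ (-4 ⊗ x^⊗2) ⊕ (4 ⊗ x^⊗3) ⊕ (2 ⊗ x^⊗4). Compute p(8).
p(8) = 7

A tropical monomial a ⊗ x^⊗i evaluates to a + i · x. Evaluating each term at x = 8:
  Term 0 contributes 9 + 0 · 8 = 9
  Term 1 contributes -1 + 1 · 8 = 7
  Term 2 contributes -4 + 2 · 8 = 12
  Term 3 contributes 4 + 3 · 8 = 28
  Term 4 contributes 2 + 4 · 8 = 34
p(8) = ⊕ of these = min[9, 7, 12, 28, 34] = 7.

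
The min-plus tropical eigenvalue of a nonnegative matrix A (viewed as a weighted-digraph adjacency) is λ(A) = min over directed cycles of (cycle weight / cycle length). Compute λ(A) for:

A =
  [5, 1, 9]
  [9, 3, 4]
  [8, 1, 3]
λ(A) = 5/2

Enumerate directed cycles and compute their means (weight / length). Sample:
  cycle 0 → 0: weight = 5, length = 1, mean = 5/1 ≈ 5.000
  cycle 1 → 1: weight = 3, length = 1, mean = 3/1 ≈ 3.000
  cycle 2 → 2: weight = 3, length = 1, mean = 3/1 ≈ 3.000
  cycle 0 → 1 → 0: weight = 10, length = 2, mean = 10/2 ≈ 5.000
  cycle 0 → 2 → 0: weight = 17, length = 2, mean = 17/2 ≈ 8.500
  cycle 1 → 0 → 1: weight = 10, length = 2, mean = 10/2 ≈ 5.000
Minimum mean = 2.500, attained e.g. along the cycle 1 → 2 → 1 with weight 5 and length 2. So λ(A) = 5/2 = 5/2.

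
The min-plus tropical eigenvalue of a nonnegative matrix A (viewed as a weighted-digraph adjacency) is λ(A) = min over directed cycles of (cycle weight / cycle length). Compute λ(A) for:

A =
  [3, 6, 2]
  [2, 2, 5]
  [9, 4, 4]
λ(A) = 2

Enumerate directed cycles and compute their means (weight / length). Sample:
  cycle 0 → 0: weight = 3, length = 1, mean = 3/1 ≈ 3.000
  cycle 1 → 1: weight = 2, length = 1, mean = 2/1 ≈ 2.000
  cycle 2 → 2: weight = 4, length = 1, mean = 4/1 ≈ 4.000
  cycle 0 → 1 → 0: weight = 8, length = 2, mean = 8/2 ≈ 4.000
  cycle 0 → 2 → 0: weight = 11, length = 2, mean = 11/2 ≈ 5.500
  cycle 1 → 0 → 1: weight = 8, length = 2, mean = 8/2 ≈ 4.000
Minimum mean = 2.000, attained e.g. along the cycle 1 → 1 with weight 2 and length 1. So λ(A) = 2/1 = 2.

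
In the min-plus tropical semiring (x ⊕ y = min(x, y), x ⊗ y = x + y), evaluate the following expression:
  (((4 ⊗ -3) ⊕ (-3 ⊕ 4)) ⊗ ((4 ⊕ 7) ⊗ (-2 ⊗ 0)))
(((4 ⊗ -3) ⊕ (-3 ⊕ 4)) ⊗ ((4 ⊕ 7) ⊗ (-2 ⊗ 0))) = -1

Expand innermost to outermost. Recall ⊕ takes the minimum of its arguments and ⊗ takes their sum. Working out the expression (((4 ⊗ -3) ⊕ (-3 ⊕ 4)) ⊗ ((4 ⊕ 7) ⊗ (-2 ⊗ 0))) gives -1.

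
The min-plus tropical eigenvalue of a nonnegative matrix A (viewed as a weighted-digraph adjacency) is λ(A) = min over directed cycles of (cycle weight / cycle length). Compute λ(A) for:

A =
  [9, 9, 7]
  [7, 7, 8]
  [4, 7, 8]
λ(A) = 11/2

Enumerate directed cycles and compute their means (weight / length). Sample:
  cycle 0 → 0: weight = 9, length = 1, mean = 9/1 ≈ 9.000
  cycle 1 → 1: weight = 7, length = 1, mean = 7/1 ≈ 7.000
  cycle 2 → 2: weight = 8, length = 1, mean = 8/1 ≈ 8.000
  cycle 0 → 1 → 0: weight = 16, length = 2, mean = 16/2 ≈ 8.000
  cycle 0 → 2 → 0: weight = 11, length = 2, mean = 11/2 ≈ 5.500
  cycle 1 → 0 → 1: weight = 16, length = 2, mean = 16/2 ≈ 8.000
Minimum mean = 5.500, attained e.g. along the cycle 0 → 2 → 0 with weight 11 and length 2. So λ(A) = 11/2 = 11/2.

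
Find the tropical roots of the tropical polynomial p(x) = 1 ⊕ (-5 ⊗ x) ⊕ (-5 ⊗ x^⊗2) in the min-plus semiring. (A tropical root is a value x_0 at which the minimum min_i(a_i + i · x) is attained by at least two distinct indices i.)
Roots: {0, 6}

Each tropical root is a break point of the lower envelope of the lines y = a_i + i · x (there are 3 lines, with slopes 0, 1, ..., 2). Only the lines that attain the minimum somewhere contribute to roots; other lines are dominated. Here the surviving (envelope) indices are i = 2, i = 1, i = 0.
Intersections between consecutive envelope lines give the roots: for adjacent envelope indices i < j the intersection is x = (a_i − a_j) / (j − i). Reading off the sorted break points: {0, 6}.
Verification: at each break x_0, at least two indices attain the minimum of min_i(a_i + i · x_0).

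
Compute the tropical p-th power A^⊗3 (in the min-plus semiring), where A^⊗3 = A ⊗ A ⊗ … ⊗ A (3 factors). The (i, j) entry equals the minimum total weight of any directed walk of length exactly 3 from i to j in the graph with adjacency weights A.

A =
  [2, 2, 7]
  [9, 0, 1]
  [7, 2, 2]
A^⊗3 =
  [6, 2, 3]
  [8, 0, 1]
  [10, 2, 3]

Each entry (A^⊗3)_ij equals the minimum over all length-3 walks i = v_0 → v_1 → … → v_3 = j of Σ_t A[v_t][v_{t+1}]. For example, for (i, j) = (0, 2) we minimise over 9 possible intermediate vertex sequences; the minimum is 3, attained along the walk 0 → 1 → 1 → 2.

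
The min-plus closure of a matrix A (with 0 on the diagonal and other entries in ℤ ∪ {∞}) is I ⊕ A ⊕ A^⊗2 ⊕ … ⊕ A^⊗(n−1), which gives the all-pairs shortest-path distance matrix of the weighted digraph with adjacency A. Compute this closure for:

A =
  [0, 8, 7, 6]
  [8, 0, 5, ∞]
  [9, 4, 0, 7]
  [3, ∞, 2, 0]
Closure =
  [0, 8, 7, 6]
  [8, 0, 5, 12]
  [9, 4, 0, 7]
  [3, 6, 2, 0]

This is the Floyd-Warshall all-pairs shortest-path computation. For each intermediate vertex k = 0, 1, …, 3, update dist[i][j] ← min(dist[i][j], dist[i][k] + dist[k][j]). The final matrix gives, for each (i, j), the minimum total weight of any directed path from i to j (possibly empty when i = j).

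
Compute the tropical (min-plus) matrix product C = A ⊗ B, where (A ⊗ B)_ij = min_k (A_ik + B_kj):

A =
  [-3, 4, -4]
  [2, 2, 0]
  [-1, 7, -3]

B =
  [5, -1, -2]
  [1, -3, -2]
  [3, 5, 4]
A ⊗ B =
  [-1, -4, -5]
  [3, -1, 0]
  [0, -2, -3]

Apply the min-plus product entry-by-entry:
  C[0][0] = min over k of (A[0][0] + B[0][0] = -3 + 5 = 2, A[0][1] + B[1][0] = 4 + 1 = 5, A[0][2] + B[2][0] = -4 + 3 = -1) = -1 (attained at k = 2)
  C[0][1] = min over k of (A[0][0] + B[0][1] = -3 + -1 = -4, A[0][1] + B[1][1] = 4 + -3 = 1, A[0][2] + B[2][1] = -4 + 5 = 1) = -4 (attained at k = 0)
  C[0][2] = min over k of (A[0][0] + B[0][2] = -3 + -2 = -5, A[0][1] + B[1][2] = 4 + -2 = 2, A[0][2] + B[2][2] = -4 + 4 = 0) = -5 (attained at k = 0)
  C[1][0] = min over k of (A[1][0] + B[0][0] = 2 + 5 = 7, A[1][1] + B[1][0] = 2 + 1 = 3, A[1][2] + B[2][0] = 0 + 3 = 3) = 3 (attained at k = 1)
  C[1][1] = min over k of (A[1][0] + B[0][1] = 2 + -1 = 1, A[1][1] + B[1][1] = 2 + -3 = -1, A[1][2] + B[2][1] = 0 + 5 = 5) = -1 (attained at k = 1)
  C[1][2] = min over k of (A[1][0] + B[0][2] = 2 + -2 = 0, A[1][1] + B[1][2] = 2 + -2 = 0, A[1][2] + B[2][2] = 0 + 4 = 4) = 0 (attained at k = 0)
  C[2][0] = min over k of (A[2][0] + B[0][0] = -1 + 5 = 4, A[2][1] + B[1][0] = 7 + 1 = 8, A[2][2] + B[2][0] = -3 + 3 = 0) = 0 (attained at k = 2)
  C[2][1] = min over k of (A[2][0] + B[0][1] = -1 + -1 = -2, A[2][1] + B[1][1] = 7 + -3 = 4, A[2][2] + B[2][1] = -3 + 5 = 2) = -2 (attained at k = 0)
  C[2][2] = min over k of (A[2][0] + B[0][2] = -1 + -2 = -3, A[2][1] + B[1][2] = 7 + -2 = 5, A[2][2] + B[2][2] = -3 + 4 = 1) = -3 (attained at k = 0)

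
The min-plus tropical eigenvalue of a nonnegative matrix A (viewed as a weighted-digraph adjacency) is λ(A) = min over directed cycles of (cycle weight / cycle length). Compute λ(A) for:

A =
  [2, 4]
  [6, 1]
λ(A) = 1

Enumerate directed cycles and compute their means (weight / length). Sample:
  cycle 0 → 0: weight = 2, length = 1, mean = 2/1 ≈ 2.000
  cycle 1 → 1: weight = 1, length = 1, mean = 1/1 ≈ 1.000
  cycle 0 → 1 → 0: weight = 10, length = 2, mean = 10/2 ≈ 5.000
  cycle 1 → 0 → 1: weight = 10, length = 2, mean = 10/2 ≈ 5.000
Minimum mean = 1.000, attained e.g. along the cycle 1 → 1 with weight 1 and length 1. So λ(A) = 1/1 = 1.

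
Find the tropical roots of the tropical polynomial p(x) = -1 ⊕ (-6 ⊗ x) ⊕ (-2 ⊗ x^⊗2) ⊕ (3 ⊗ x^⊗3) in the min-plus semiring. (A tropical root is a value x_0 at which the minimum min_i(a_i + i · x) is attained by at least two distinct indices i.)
Roots: {-5, -4, 5}

Each tropical root is a break point of the lower envelope of the lines y = a_i + i · x (there are 4 lines, with slopes 0, 1, ..., 3). Only the lines that attain the minimum somewhere contribute to roots; other lines are dominated. Here the surviving (envelope) indices are i = 3, i = 2, i = 1, i = 0.
Intersections between consecutive envelope lines give the roots: for adjacent envelope indices i < j the intersection is x = (a_i − a_j) / (j − i). Reading off the sorted break points: {-5, -4, 5}.
Verification: at each break x_0, at least two indices attain the minimum of min_i(a_i + i · x_0).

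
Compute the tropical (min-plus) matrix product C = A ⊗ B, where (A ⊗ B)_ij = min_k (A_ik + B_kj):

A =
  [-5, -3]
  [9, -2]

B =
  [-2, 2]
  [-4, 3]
A ⊗ B =
  [-7, -3]
  [-6, 1]

Apply the min-plus product entry-by-entry:
  C[0][0] = min over k of (A[0][0] + B[0][0] = -5 + -2 = -7, A[0][1] + B[1][0] = -3 + -4 = -7) = -7 (attained at k = 0)
  C[0][1] = min over k of (A[0][0] + B[0][1] = -5 + 2 = -3, A[0][1] + B[1][1] = -3 + 3 = 0) = -3 (attained at k = 0)
  C[1][0] = min over k of (A[1][0] + B[0][0] = 9 + -2 = 7, A[1][1] + B[1][0] = -2 + -4 = -6) = -6 (attained at k = 1)
  C[1][1] = min over k of (A[1][0] + B[0][1] = 9 + 2 = 11, A[1][1] + B[1][1] = -2 + 3 = 1) = 1 (attained at k = 1)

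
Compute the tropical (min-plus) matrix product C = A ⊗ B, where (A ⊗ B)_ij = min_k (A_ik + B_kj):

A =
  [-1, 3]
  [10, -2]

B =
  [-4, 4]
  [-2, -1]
A ⊗ B =
  [-5, 2]
  [-4, -3]

Apply the min-plus product entry-by-entry:
  C[0][0] = min over k of (A[0][0] + B[0][0] = -1 + -4 = -5, A[0][1] + B[1][0] = 3 + -2 = 1) = -5 (attained at k = 0)
  C[0][1] = min over k of (A[0][0] + B[0][1] = -1 + 4 = 3, A[0][1] + B[1][1] = 3 + -1 = 2) = 2 (attained at k = 1)
  C[1][0] = min over k of (A[1][0] + B[0][0] = 10 + -4 = 6, A[1][1] + B[1][0] = -2 + -2 = -4) = -4 (attained at k = 1)
  C[1][1] = min over k of (A[1][0] + B[0][1] = 10 + 4 = 14, A[1][1] + B[1][1] = -2 + -1 = -3) = -3 (attained at k = 1)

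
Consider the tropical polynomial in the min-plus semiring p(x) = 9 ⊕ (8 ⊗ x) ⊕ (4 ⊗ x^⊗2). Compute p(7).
p(7) = 9

A tropical monomial a ⊗ x^⊗i evaluates to a + i · x. Evaluating each term at x = 7:
  Term 0 contributes 9 + 0 · 7 = 9
  Term 1 contributes 8 + 1 · 7 = 15
  Term 2 contributes 4 + 2 · 7 = 18
p(7) = ⊕ of these = min[9, 15, 18] = 9.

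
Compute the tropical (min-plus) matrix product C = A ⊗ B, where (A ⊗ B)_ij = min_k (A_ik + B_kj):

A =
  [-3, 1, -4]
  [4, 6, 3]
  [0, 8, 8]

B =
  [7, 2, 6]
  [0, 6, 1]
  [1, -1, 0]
A ⊗ B =
  [-3, -5, -4]
  [4, 2, 3]
  [7, 2, 6]

Apply the min-plus product entry-by-entry:
  C[0][0] = min over k of (A[0][0] + B[0][0] = -3 + 7 = 4, A[0][1] + B[1][0] = 1 + 0 = 1, A[0][2] + B[2][0] = -4 + 1 = -3) = -3 (attained at k = 2)
  C[0][1] = min over k of (A[0][0] + B[0][1] = -3 + 2 = -1, A[0][1] + B[1][1] = 1 + 6 = 7, A[0][2] + B[2][1] = -4 + -1 = -5) = -5 (attained at k = 2)
  C[0][2] = min over k of (A[0][0] + B[0][2] = -3 + 6 = 3, A[0][1] + B[1][2] = 1 + 1 = 2, A[0][2] + B[2][2] = -4 + 0 = -4) = -4 (attained at k = 2)
  C[1][0] = min over k of (A[1][0] + B[0][0] = 4 + 7 = 11, A[1][1] + B[1][0] = 6 + 0 = 6, A[1][2] + B[2][0] = 3 + 1 = 4) = 4 (attained at k = 2)
  C[1][1] = min over k of (A[1][0] + B[0][1] = 4 + 2 = 6, A[1][1] + B[1][1] = 6 + 6 = 12, A[1][2] + B[2][1] = 3 + -1 = 2) = 2 (attained at k = 2)
  C[1][2] = min over k of (A[1][0] + B[0][2] = 4 + 6 = 10, A[1][1] + B[1][2] = 6 + 1 = 7, A[1][2] + B[2][2] = 3 + 0 = 3) = 3 (attained at k = 2)
  C[2][0] = min over k of (A[2][0] + B[0][0] = 0 + 7 = 7, A[2][1] + B[1][0] = 8 + 0 = 8, A[2][2] + B[2][0] = 8 + 1 = 9) = 7 (attained at k = 0)
  C[2][1] = min over k of (A[2][0] + B[0][1] = 0 + 2 = 2, A[2][1] + B[1][1] = 8 + 6 = 14, A[2][2] + B[2][1] = 8 + -1 = 7) = 2 (attained at k = 0)
  C[2][2] = min over k of (A[2][0] + B[0][2] = 0 + 6 = 6, A[2][1] + B[1][2] = 8 + 1 = 9, A[2][2] + B[2][2] = 8 + 0 = 8) = 6 (attained at k = 0)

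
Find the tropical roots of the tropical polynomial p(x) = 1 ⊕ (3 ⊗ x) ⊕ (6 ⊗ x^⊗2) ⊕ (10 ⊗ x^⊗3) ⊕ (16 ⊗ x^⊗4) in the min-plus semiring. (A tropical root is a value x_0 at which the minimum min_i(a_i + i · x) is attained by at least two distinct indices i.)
Roots: {-6, -4, -3, -2}

Each tropical root is a break point of the lower envelope of the lines y = a_i + i · x (there are 5 lines, with slopes 0, 1, ..., 4). Only the lines that attain the minimum somewhere contribute to roots; other lines are dominated. Here the surviving (envelope) indices are i = 4, i = 3, i = 2, i = 1, i = 0.
Intersections between consecutive envelope lines give the roots: for adjacent envelope indices i < j the intersection is x = (a_i − a_j) / (j − i). Reading off the sorted break points: {-6, -4, -3, -2}.
Verification: at each break x_0, at least two indices attain the minimum of min_i(a_i + i · x_0).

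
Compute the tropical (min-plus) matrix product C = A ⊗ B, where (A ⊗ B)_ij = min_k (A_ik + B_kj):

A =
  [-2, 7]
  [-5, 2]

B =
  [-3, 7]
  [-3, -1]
A ⊗ B =
  [-5, 5]
  [-8, 1]

Apply the min-plus product entry-by-entry:
  C[0][0] = min over k of (A[0][0] + B[0][0] = -2 + -3 = -5, A[0][1] + B[1][0] = 7 + -3 = 4) = -5 (attained at k = 0)
  C[0][1] = min over k of (A[0][0] + B[0][1] = -2 + 7 = 5, A[0][1] + B[1][1] = 7 + -1 = 6) = 5 (attained at k = 0)
  C[1][0] = min over k of (A[1][0] + B[0][0] = -5 + -3 = -8, A[1][1] + B[1][0] = 2 + -3 = -1) = -8 (attained at k = 0)
  C[1][1] = min over k of (A[1][0] + B[0][1] = -5 + 7 = 2, A[1][1] + B[1][1] = 2 + -1 = 1) = 1 (attained at k = 1)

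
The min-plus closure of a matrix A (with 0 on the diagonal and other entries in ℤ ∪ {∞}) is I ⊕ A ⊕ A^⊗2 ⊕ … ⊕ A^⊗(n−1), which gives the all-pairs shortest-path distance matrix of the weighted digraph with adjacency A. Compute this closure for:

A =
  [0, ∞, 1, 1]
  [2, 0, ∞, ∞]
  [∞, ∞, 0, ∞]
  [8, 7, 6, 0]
Closure =
  [0, 8, 1, 1]
  [2, 0, 3, 3]
  [∞, ∞, 0, ∞]
  [8, 7, 6, 0]

This is the Floyd-Warshall all-pairs shortest-path computation. For each intermediate vertex k = 0, 1, …, 3, update dist[i][j] ← min(dist[i][j], dist[i][k] + dist[k][j]). The final matrix gives, for each (i, j), the minimum total weight of any directed path from i to j (possibly empty when i = j).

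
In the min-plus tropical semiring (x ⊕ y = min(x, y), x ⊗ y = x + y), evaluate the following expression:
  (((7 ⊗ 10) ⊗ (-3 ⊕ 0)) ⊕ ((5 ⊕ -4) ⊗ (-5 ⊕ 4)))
(((7 ⊗ 10) ⊗ (-3 ⊕ 0)) ⊕ ((5 ⊕ -4) ⊗ (-5 ⊕ 4))) = -9

Expand innermost to outermost. Recall ⊕ takes the minimum of its arguments and ⊗ takes their sum. Working out the expression (((7 ⊗ 10) ⊗ (-3 ⊕ 0)) ⊕ ((5 ⊕ -4) ⊗ (-5 ⊕ 4))) gives -9.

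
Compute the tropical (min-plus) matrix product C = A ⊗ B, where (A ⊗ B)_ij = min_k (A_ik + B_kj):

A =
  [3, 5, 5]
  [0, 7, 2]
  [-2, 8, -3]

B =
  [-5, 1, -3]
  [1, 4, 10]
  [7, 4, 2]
A ⊗ B =
  [-2, 4, 0]
  [-5, 1, -3]
  [-7, -1, -5]

Apply the min-plus product entry-by-entry:
  C[0][0] = min over k of (A[0][0] + B[0][0] = 3 + -5 = -2, A[0][1] + B[1][0] = 5 + 1 = 6, A[0][2] + B[2][0] = 5 + 7 = 12) = -2 (attained at k = 0)
  C[0][1] = min over k of (A[0][0] + B[0][1] = 3 + 1 = 4, A[0][1] + B[1][1] = 5 + 4 = 9, A[0][2] + B[2][1] = 5 + 4 = 9) = 4 (attained at k = 0)
  C[0][2] = min over k of (A[0][0] + B[0][2] = 3 + -3 = 0, A[0][1] + B[1][2] = 5 + 10 = 15, A[0][2] + B[2][2] = 5 + 2 = 7) = 0 (attained at k = 0)
  C[1][0] = min over k of (A[1][0] + B[0][0] = 0 + -5 = -5, A[1][1] + B[1][0] = 7 + 1 = 8, A[1][2] + B[2][0] = 2 + 7 = 9) = -5 (attained at k = 0)
  C[1][1] = min over k of (A[1][0] + B[0][1] = 0 + 1 = 1, A[1][1] + B[1][1] = 7 + 4 = 11, A[1][2] + B[2][1] = 2 + 4 = 6) = 1 (attained at k = 0)
  C[1][2] = min over k of (A[1][0] + B[0][2] = 0 + -3 = -3, A[1][1] + B[1][2] = 7 + 10 = 17, A[1][2] + B[2][2] = 2 + 2 = 4) = -3 (attained at k = 0)
  C[2][0] = min over k of (A[2][0] + B[0][0] = -2 + -5 = -7, A[2][1] + B[1][0] = 8 + 1 = 9, A[2][2] + B[2][0] = -3 + 7 = 4) = -7 (attained at k = 0)
  C[2][1] = min over k of (A[2][0] + B[0][1] = -2 + 1 = -1, A[2][1] + B[1][1] = 8 + 4 = 12, A[2][2] + B[2][1] = -3 + 4 = 1) = -1 (attained at k = 0)
  C[2][2] = min over k of (A[2][0] + B[0][2] = -2 + -3 = -5, A[2][1] + B[1][2] = 8 + 10 = 18, A[2][2] + B[2][2] = -3 + 2 = -1) = -5 (attained at k = 0)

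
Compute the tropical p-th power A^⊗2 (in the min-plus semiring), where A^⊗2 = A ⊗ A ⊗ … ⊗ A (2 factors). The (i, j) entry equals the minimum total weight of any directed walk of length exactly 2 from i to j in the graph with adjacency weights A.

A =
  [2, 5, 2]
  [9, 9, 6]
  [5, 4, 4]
A^⊗2 =
  [4, 6, 4]
  [11, 10, 10]
  [7, 8, 7]

Each entry (A^⊗2)_ij equals the minimum over all length-2 walks i = v_0 → v_1 → … → v_2 = j of Σ_t A[v_t][v_{t+1}]. For example, for (i, j) = (0, 2) we minimise over 3 possible intermediate vertex sequences; the minimum is 4, attained along the walk 0 → 0 → 2.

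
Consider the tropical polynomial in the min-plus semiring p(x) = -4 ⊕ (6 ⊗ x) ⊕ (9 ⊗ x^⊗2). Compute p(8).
p(8) = -4

A tropical monomial a ⊗ x^⊗i evaluates to a + i · x. Evaluating each term at x = 8:
  Term 0 contributes -4 + 0 · 8 = -4
  Term 1 contributes 6 + 1 · 8 = 14
  Term 2 contributes 9 + 2 · 8 = 25
p(8) = ⊕ of these = min[-4, 14, 25] = -4.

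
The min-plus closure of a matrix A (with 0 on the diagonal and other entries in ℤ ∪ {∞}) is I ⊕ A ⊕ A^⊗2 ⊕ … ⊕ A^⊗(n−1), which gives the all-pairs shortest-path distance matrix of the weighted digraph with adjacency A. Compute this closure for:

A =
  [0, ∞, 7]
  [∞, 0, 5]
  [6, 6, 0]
Closure =
  [0, 13, 7]
  [11, 0, 5]
  [6, 6, 0]

This is the Floyd-Warshall all-pairs shortest-path computation. For each intermediate vertex k = 0, 1, …, 2, update dist[i][j] ← min(dist[i][j], dist[i][k] + dist[k][j]). The final matrix gives, for each (i, j), the minimum total weight of any directed path from i to j (possibly empty when i = j).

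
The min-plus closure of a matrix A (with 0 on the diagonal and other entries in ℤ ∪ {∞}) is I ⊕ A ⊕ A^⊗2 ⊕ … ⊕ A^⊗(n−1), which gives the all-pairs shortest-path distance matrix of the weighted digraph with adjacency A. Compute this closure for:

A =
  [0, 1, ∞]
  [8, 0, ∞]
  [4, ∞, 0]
Closure =
  [0, 1, ∞]
  [8, 0, ∞]
  [4, 5, 0]

This is the Floyd-Warshall all-pairs shortest-path computation. For each intermediate vertex k = 0, 1, …, 2, update dist[i][j] ← min(dist[i][j], dist[i][k] + dist[k][j]). The final matrix gives, for each (i, j), the minimum total weight of any directed path from i to j (possibly empty when i = j).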